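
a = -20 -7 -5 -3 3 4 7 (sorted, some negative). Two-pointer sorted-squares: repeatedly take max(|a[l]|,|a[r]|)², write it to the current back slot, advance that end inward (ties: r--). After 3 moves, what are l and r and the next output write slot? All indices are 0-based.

l=0 r=6: |-20|>|7| out[6]=400, l++
l=1 r=6: |-7|<=|7| out[5]=49, r--
l=1 r=5: |-7|>|4| out[4]=49, l++

l=2, r=5, next write slot=3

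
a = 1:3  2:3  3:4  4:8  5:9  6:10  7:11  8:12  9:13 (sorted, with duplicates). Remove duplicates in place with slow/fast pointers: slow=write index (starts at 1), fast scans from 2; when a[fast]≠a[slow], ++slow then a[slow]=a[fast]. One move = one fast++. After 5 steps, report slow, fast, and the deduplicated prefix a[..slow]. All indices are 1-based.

(s=1,f=2) a[fast]=3=a[slow] dup → fast++
(s=1,f=3) a[fast]=4≠a[slow]=3 write a[2]=4 → slow++,fast++
(s=2,f=4) a[fast]=8≠a[slow]=4 write a[3]=8 → slow++,fast++
(s=3,f=5) a[fast]=9≠a[slow]=8 write a[4]=9 → slow++,fast++
(s=4,f=6) a[fast]=10≠a[slow]=9 write a[5]=10 → slow++,fast++

slow=5, fast=7, prefix=[3, 4, 8, 9, 10]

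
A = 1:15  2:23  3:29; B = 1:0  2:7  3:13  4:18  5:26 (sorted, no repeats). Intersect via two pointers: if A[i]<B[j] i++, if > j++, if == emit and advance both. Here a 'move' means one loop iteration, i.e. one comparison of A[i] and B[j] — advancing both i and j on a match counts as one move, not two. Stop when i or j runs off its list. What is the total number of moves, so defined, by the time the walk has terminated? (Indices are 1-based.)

7 moves

[i=1,j=1] 15>0 → j++
[i=1,j=2] 15>7 → j++
[i=1,j=3] 15>13 → j++
[i=1,j=4] 15<18 → i++
[i=2,j=4] 23>18 → j++
[i=2,j=5] 23<26 → i++
[i=3,j=5] 29>26 → j++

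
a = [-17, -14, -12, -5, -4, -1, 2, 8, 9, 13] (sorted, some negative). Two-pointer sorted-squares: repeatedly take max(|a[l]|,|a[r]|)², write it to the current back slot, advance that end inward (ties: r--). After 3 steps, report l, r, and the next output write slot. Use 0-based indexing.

l=0 r=9: |-17|>|13| out[9]=289, l++
l=1 r=9: |-14|>|13| out[8]=196, l++
l=2 r=9: |-12|<=|13| out[7]=169, r--

l=2, r=8, next write slot=6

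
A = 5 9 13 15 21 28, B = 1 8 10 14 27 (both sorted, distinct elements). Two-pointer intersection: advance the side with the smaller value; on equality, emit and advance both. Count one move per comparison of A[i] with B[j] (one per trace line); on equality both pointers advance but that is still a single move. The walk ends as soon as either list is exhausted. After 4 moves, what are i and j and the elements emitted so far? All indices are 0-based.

i=2, j=2, emitted=[]

i=0 j=0: 5>1, j++
i=0 j=1: 5<8, i++
i=1 j=1: 9>8, j++
i=1 j=2: 9<10, i++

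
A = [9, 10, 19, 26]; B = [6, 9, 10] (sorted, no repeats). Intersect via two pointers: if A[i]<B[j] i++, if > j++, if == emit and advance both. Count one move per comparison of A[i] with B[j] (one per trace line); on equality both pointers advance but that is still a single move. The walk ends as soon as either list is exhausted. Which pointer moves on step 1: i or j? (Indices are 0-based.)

j

[i=0,j=0] 9>6 → j++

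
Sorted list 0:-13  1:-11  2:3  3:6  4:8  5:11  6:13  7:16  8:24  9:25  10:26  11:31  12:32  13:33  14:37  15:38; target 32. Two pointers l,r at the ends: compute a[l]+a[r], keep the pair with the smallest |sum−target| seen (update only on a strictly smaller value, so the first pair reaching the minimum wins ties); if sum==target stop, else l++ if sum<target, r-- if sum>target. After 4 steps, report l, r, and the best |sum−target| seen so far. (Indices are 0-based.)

l=0 r=15: -13+38=25 d=7 *, l++
l=1 r=15: -11+38=27 d=5 *, l++
l=2 r=15: 3+38=41 d=9, r--
l=2 r=14: 3+37=40 d=8, r--

l=2, r=13, best |Δ|=5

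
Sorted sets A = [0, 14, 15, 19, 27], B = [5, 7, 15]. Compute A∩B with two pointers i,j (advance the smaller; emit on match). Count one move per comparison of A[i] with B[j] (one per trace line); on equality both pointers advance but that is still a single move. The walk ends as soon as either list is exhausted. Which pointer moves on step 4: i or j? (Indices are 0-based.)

[i=0,j=0] 0<5 → i++
[i=1,j=0] 14>5 → j++
[i=1,j=1] 14>7 → j++
[i=1,j=2] 14<15 → i++

i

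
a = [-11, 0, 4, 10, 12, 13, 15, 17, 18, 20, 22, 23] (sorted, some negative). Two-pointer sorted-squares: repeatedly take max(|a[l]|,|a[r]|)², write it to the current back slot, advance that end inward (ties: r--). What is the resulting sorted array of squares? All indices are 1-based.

l=1 r=12: |-11|<=|23| out[12]=529, r--
l=1 r=11: |-11|<=|22| out[11]=484, r--
l=1 r=10: |-11|<=|20| out[10]=400, r--
l=1 r=9: |-11|<=|18| out[9]=324, r--
l=1 r=8: |-11|<=|17| out[8]=289, r--
l=1 r=7: |-11|<=|15| out[7]=225, r--
l=1 r=6: |-11|<=|13| out[6]=169, r--
l=1 r=5: |-11|<=|12| out[5]=144, r--
l=1 r=4: |-11|>|10| out[4]=121, l++
l=2 r=4: |0|<=|10| out[3]=100, r--
l=2 r=3: |0|<=|4| out[2]=16, r--
l=2 r=2: |0|<=|0| out[1]=0, r--

[0, 16, 100, 121, 144, 169, 225, 289, 324, 400, 484, 529]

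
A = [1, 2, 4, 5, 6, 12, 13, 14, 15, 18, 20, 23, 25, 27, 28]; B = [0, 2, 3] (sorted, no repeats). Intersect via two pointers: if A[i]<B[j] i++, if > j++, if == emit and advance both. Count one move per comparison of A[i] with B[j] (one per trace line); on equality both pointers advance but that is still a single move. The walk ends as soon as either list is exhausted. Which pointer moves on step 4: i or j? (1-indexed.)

j

[i=1,j=1] 1>0 → j++
[i=1,j=2] 1<2 → i++
[i=2,j=2] 2==2 emit → i++,j++
[i=3,j=3] 4>3 → j++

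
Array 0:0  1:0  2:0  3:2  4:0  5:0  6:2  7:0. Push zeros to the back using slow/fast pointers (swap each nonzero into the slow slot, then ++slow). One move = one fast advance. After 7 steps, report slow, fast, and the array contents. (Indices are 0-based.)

slow=2, fast=7, a=[2, 2, 0, 0, 0, 0, 0, 0]

slow=0 fast=0: a[fast]=0, fast++
slow=0 fast=1: a[fast]=0, fast++
slow=0 fast=2: a[fast]=0, fast++
slow=0 fast=3: a[fast]=2≠0 swap→a[0]=2, slow++,fast++
slow=1 fast=4: a[fast]=0, fast++
slow=1 fast=5: a[fast]=0, fast++
slow=1 fast=6: a[fast]=2≠0 swap→a[1]=2, slow++,fast++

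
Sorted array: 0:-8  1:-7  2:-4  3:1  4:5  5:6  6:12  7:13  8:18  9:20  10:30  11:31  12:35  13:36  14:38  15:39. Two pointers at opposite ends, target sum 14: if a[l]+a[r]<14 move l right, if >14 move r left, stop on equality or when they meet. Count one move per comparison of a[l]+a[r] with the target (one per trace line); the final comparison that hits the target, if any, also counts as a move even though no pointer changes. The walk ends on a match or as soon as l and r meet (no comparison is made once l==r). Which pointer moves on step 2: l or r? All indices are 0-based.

l=0 r=15: -8+39=31 >14, r--
l=0 r=14: -8+38=30 >14, r--

r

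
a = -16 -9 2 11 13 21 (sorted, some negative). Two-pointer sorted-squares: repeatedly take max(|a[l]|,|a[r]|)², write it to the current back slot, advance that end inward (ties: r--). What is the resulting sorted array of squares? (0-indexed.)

[4, 81, 121, 169, 256, 441]

l=0 r=5: |-16|<=|21| out[5]=441, r--
l=0 r=4: |-16|>|13| out[4]=256, l++
l=1 r=4: |-9|<=|13| out[3]=169, r--
l=1 r=3: |-9|<=|11| out[2]=121, r--
l=1 r=2: |-9|>|2| out[1]=81, l++
l=2 r=2: |2|<=|2| out[0]=4, r--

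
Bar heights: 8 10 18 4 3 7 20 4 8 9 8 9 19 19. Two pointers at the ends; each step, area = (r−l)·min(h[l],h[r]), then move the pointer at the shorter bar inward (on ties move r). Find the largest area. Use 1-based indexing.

max area = 198

[1,14] min(8,19)*13=104 best=104 * → l++
[2,14] min(10,19)*12=120 best=120 * → l++
[3,14] min(18,19)*11=198 best=198 * → l++
[4,14] min(4,19)*10=40 best=198 → l++
[5,14] min(3,19)*9=27 best=198 → l++
[6,14] min(7,19)*8=56 best=198 → l++
[7,14] min(20,19)*7=133 best=198 → r--
[7,13] min(20,19)*6=114 best=198 → r--
[7,12] min(20,9)*5=45 best=198 → r--
[7,11] min(20,8)*4=32 best=198 → r--
[7,10] min(20,9)*3=27 best=198 → r--
[7,9] min(20,8)*2=16 best=198 → r--
[7,8] min(20,4)*1=4 best=198 → r--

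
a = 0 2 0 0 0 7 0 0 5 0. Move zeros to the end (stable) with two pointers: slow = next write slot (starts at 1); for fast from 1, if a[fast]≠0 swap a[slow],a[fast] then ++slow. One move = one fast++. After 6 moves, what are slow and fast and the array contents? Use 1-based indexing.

slow=3, fast=7, a=[2, 7, 0, 0, 0, 0, 0, 0, 5, 0]

(s=1,f=1) a[fast]=0 → fast++
(s=1,f=2) a[fast]=2≠0 swap→a[1]=2 → slow++,fast++
(s=2,f=3) a[fast]=0 → fast++
(s=2,f=4) a[fast]=0 → fast++
(s=2,f=5) a[fast]=0 → fast++
(s=2,f=6) a[fast]=7≠0 swap→a[2]=7 → slow++,fast++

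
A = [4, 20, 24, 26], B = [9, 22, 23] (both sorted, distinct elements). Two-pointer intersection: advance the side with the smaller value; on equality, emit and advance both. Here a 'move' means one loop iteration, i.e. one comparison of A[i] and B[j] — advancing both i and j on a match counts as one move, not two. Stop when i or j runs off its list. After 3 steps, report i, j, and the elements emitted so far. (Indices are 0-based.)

i=2, j=1, emitted=[]

i=0 j=0: 4<9, i++
i=1 j=0: 20>9, j++
i=1 j=1: 20<22, i++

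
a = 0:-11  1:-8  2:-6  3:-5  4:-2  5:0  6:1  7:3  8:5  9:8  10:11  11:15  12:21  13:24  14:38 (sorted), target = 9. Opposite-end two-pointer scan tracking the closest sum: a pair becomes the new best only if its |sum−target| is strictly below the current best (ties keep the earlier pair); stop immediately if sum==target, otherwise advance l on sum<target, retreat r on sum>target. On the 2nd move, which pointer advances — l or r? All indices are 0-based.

l=0 r=14: -11+38=27 d=18 *, r--
l=0 r=13: -11+24=13 d=4 *, r--

r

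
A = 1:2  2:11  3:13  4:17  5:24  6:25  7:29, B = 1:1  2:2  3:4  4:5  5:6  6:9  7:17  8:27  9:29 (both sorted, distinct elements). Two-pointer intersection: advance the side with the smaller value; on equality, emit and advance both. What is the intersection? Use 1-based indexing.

i=1 j=1: 2>1, j++
i=1 j=2: 2==2 emit, i++,j++
i=2 j=3: 11>4, j++
i=2 j=4: 11>5, j++
i=2 j=5: 11>6, j++
i=2 j=6: 11>9, j++
i=2 j=7: 11<17, i++
i=3 j=7: 13<17, i++
i=4 j=7: 17==17 emit, i++,j++
i=5 j=8: 24<27, i++
i=6 j=8: 25<27, i++
i=7 j=8: 29>27, j++
i=7 j=9: 29==29 emit, i++,j++

intersection = [2, 17, 29]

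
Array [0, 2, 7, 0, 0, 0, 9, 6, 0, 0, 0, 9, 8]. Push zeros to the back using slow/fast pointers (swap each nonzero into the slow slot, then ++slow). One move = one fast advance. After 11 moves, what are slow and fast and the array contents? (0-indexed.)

slow=0 fast=0: a[fast]=0, fast++
slow=0 fast=1: a[fast]=2≠0 swap→a[0]=2, slow++,fast++
slow=1 fast=2: a[fast]=7≠0 swap→a[1]=7, slow++,fast++
slow=2 fast=3: a[fast]=0, fast++
slow=2 fast=4: a[fast]=0, fast++
slow=2 fast=5: a[fast]=0, fast++
slow=2 fast=6: a[fast]=9≠0 swap→a[2]=9, slow++,fast++
slow=3 fast=7: a[fast]=6≠0 swap→a[3]=6, slow++,fast++
slow=4 fast=8: a[fast]=0, fast++
slow=4 fast=9: a[fast]=0, fast++
slow=4 fast=10: a[fast]=0, fast++

slow=4, fast=11, a=[2, 7, 9, 6, 0, 0, 0, 0, 0, 0, 0, 9, 8]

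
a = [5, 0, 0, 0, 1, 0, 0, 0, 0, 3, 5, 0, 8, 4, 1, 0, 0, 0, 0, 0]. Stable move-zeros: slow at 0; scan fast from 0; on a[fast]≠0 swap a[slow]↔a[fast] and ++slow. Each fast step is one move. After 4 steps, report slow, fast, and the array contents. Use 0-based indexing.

slow=1, fast=4, a=[5, 0, 0, 0, 1, 0, 0, 0, 0, 3, 5, 0, 8, 4, 1, 0, 0, 0, 0, 0]

(s=0,f=0) a[fast]=5≠0 swap→a[0]=5 → slow++,fast++
(s=1,f=1) a[fast]=0 → fast++
(s=1,f=2) a[fast]=0 → fast++
(s=1,f=3) a[fast]=0 → fast++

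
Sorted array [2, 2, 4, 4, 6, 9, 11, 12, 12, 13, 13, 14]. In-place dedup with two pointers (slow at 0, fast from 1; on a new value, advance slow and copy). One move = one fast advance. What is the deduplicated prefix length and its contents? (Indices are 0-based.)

length 8; prefix = [2, 4, 6, 9, 11, 12, 13, 14]

(s=0,f=1) a[fast]=2=a[slow] dup → fast++
(s=0,f=2) a[fast]=4≠a[slow]=2 write a[1]=4 → slow++,fast++
(s=1,f=3) a[fast]=4=a[slow] dup → fast++
(s=1,f=4) a[fast]=6≠a[slow]=4 write a[2]=6 → slow++,fast++
(s=2,f=5) a[fast]=9≠a[slow]=6 write a[3]=9 → slow++,fast++
(s=3,f=6) a[fast]=11≠a[slow]=9 write a[4]=11 → slow++,fast++
(s=4,f=7) a[fast]=12≠a[slow]=11 write a[5]=12 → slow++,fast++
(s=5,f=8) a[fast]=12=a[slow] dup → fast++
(s=5,f=9) a[fast]=13≠a[slow]=12 write a[6]=13 → slow++,fast++
(s=6,f=10) a[fast]=13=a[slow] dup → fast++
(s=6,f=11) a[fast]=14≠a[slow]=13 write a[7]=14 → slow++,fast++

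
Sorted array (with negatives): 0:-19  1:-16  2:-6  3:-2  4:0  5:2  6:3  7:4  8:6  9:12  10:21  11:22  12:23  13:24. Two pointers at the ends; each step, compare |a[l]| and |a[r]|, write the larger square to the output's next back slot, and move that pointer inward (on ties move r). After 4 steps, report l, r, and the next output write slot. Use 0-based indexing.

l=0, r=9, next write slot=9

[0,13] |-19|<=|24| out[13]=576 → r--
[0,12] |-19|<=|23| out[12]=529 → r--
[0,11] |-19|<=|22| out[11]=484 → r--
[0,10] |-19|<=|21| out[10]=441 → r--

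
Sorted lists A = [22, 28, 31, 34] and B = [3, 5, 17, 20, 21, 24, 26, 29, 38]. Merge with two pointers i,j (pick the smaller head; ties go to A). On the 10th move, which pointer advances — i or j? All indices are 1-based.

i=1 j=1: A[i]=22>B[j]=3 take 3, j++
i=1 j=2: A[i]=22>B[j]=5 take 5, j++
i=1 j=3: A[i]=22>B[j]=17 take 17, j++
i=1 j=4: A[i]=22>B[j]=20 take 20, j++
i=1 j=5: A[i]=22>B[j]=21 take 21, j++
i=1 j=6: A[i]=22<=B[j]=24 take 22, i++
i=2 j=6: A[i]=28>B[j]=24 take 24, j++
i=2 j=7: A[i]=28>B[j]=26 take 26, j++
i=2 j=8: A[i]=28<=B[j]=29 take 28, i++
i=3 j=8: A[i]=31>B[j]=29 take 29, j++

j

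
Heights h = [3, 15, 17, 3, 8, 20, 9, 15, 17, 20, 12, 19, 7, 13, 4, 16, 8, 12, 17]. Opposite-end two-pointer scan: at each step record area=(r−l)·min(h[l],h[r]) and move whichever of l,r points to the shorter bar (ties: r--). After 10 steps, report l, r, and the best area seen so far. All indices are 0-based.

l=0 r=18: min(3,17)*18=54 best=54 *, l++
l=1 r=18: min(15,17)*17=255 best=255 *, l++
l=2 r=18: min(17,17)*16=272 best=272 *, r--
l=2 r=17: min(17,12)*15=180 best=272, r--
l=2 r=16: min(17,8)*14=112 best=272, r--
l=2 r=15: min(17,16)*13=208 best=272, r--
l=2 r=14: min(17,4)*12=48 best=272, r--
l=2 r=13: min(17,13)*11=143 best=272, r--
l=2 r=12: min(17,7)*10=70 best=272, r--
l=2 r=11: min(17,19)*9=153 best=272, l++

l=3, r=11, best area=272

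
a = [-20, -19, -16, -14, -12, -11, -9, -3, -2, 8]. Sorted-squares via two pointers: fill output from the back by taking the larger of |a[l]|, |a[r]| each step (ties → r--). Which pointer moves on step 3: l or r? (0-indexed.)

[0,9] |-20|>|8| out[9]=400 → l++
[1,9] |-19|>|8| out[8]=361 → l++
[2,9] |-16|>|8| out[7]=256 → l++

l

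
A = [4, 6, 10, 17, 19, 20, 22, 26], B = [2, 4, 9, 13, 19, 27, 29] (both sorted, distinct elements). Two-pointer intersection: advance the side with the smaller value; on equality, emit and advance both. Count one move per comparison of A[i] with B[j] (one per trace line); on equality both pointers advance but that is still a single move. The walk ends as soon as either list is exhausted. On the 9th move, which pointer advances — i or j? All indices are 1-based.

[i=1,j=1] 4>2 → j++
[i=1,j=2] 4==4 emit → i++,j++
[i=2,j=3] 6<9 → i++
[i=3,j=3] 10>9 → j++
[i=3,j=4] 10<13 → i++
[i=4,j=4] 17>13 → j++
[i=4,j=5] 17<19 → i++
[i=5,j=5] 19==19 emit → i++,j++
[i=6,j=6] 20<27 → i++

i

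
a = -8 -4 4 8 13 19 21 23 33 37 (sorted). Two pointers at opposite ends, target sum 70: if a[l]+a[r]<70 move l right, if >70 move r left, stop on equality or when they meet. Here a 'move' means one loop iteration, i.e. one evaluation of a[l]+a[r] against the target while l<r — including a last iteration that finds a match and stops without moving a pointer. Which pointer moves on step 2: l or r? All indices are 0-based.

l=0 r=9: -8+37=29 <70, l++
l=1 r=9: -4+37=33 <70, l++

l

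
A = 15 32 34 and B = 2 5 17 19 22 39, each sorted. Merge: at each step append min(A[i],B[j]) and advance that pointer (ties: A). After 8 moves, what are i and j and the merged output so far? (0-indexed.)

i=3, j=5, merged so far=[2, 5, 15, 17, 19, 22, 32, 34]

i=0 j=0: A[i]=15>B[j]=2 take 2, j++
i=0 j=1: A[i]=15>B[j]=5 take 5, j++
i=0 j=2: A[i]=15<=B[j]=17 take 15, i++
i=1 j=2: A[i]=32>B[j]=17 take 17, j++
i=1 j=3: A[i]=32>B[j]=19 take 19, j++
i=1 j=4: A[i]=32>B[j]=22 take 22, j++
i=1 j=5: A[i]=32<=B[j]=39 take 32, i++
i=2 j=5: A[i]=34<=B[j]=39 take 34, i++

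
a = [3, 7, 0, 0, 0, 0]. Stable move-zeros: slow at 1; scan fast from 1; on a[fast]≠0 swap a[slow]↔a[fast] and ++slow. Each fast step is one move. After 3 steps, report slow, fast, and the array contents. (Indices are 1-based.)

(s=1,f=1) a[fast]=3≠0 swap→a[1]=3 → slow++,fast++
(s=2,f=2) a[fast]=7≠0 swap→a[2]=7 → slow++,fast++
(s=3,f=3) a[fast]=0 → fast++

slow=3, fast=4, a=[3, 7, 0, 0, 0, 0]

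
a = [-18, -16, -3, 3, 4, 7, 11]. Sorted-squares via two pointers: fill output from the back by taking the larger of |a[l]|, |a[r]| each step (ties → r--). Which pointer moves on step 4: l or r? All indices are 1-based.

r

[1,7] |-18|>|11| out[7]=324 → l++
[2,7] |-16|>|11| out[6]=256 → l++
[3,7] |-3|<=|11| out[5]=121 → r--
[3,6] |-3|<=|7| out[4]=49 → r--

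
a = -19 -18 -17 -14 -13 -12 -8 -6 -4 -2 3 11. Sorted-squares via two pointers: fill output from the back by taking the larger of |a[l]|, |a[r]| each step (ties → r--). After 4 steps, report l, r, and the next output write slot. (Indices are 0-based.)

l=4, r=11, next write slot=7

l=0 r=11: |-19|>|11| out[11]=361, l++
l=1 r=11: |-18|>|11| out[10]=324, l++
l=2 r=11: |-17|>|11| out[9]=289, l++
l=3 r=11: |-14|>|11| out[8]=196, l++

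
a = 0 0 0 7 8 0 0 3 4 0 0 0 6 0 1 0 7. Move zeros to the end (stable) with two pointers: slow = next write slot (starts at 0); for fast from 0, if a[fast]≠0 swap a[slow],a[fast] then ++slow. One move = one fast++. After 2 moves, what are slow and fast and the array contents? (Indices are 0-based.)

slow=0 fast=0: a[fast]=0, fast++
slow=0 fast=1: a[fast]=0, fast++

slow=0, fast=2, a=[0, 0, 0, 7, 8, 0, 0, 3, 4, 0, 0, 0, 6, 0, 1, 0, 7]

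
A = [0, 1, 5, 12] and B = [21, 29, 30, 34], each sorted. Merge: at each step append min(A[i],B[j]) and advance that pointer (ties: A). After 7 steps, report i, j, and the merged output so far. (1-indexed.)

i=1 j=1: A[i]=0<=B[j]=21 take 0, i++
i=2 j=1: A[i]=1<=B[j]=21 take 1, i++
i=3 j=1: A[i]=5<=B[j]=21 take 5, i++
i=4 j=1: A[i]=12<=B[j]=21 take 12, i++
i=5 j=1: A done, take B[j]=21, j++
i=5 j=2: A done, take B[j]=29, j++
i=5 j=3: A done, take B[j]=30, j++

i=5, j=4, merged so far=[0, 1, 5, 12, 21, 29, 30]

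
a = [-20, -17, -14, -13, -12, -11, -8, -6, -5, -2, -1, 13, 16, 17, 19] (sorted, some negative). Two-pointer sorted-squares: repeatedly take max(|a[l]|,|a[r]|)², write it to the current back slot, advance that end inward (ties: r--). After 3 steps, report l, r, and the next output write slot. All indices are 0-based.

l=1, r=12, next write slot=11

[0,14] |-20|>|19| out[14]=400 → l++
[1,14] |-17|<=|19| out[13]=361 → r--
[1,13] |-17|<=|17| out[12]=289 → r--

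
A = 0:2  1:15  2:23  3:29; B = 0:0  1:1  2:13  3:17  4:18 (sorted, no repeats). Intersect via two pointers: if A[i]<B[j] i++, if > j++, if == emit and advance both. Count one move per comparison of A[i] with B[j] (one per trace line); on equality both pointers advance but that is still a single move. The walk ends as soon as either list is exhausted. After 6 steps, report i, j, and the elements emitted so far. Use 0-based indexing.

i=2, j=4, emitted=[]

[i=0,j=0] 2>0 → j++
[i=0,j=1] 2>1 → j++
[i=0,j=2] 2<13 → i++
[i=1,j=2] 15>13 → j++
[i=1,j=3] 15<17 → i++
[i=2,j=3] 23>17 → j++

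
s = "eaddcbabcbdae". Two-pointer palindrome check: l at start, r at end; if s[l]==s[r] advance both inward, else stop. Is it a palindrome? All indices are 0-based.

not a palindrome (mismatch at 3,9)

l=0 r=12: 'e'=='e', l++,r--
l=1 r=11: 'a'=='a', l++,r--
l=2 r=10: 'd'=='d', l++,r--
l=3 r=9: 'd'!='b', stop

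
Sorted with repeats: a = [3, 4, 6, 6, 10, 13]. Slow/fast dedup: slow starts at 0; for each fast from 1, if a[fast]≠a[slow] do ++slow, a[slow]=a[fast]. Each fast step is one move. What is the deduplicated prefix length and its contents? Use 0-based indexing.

length 5; prefix = [3, 4, 6, 10, 13]

slow=0 fast=1: a[fast]=4≠a[slow]=3 write a[1]=4, slow++,fast++
slow=1 fast=2: a[fast]=6≠a[slow]=4 write a[2]=6, slow++,fast++
slow=2 fast=3: a[fast]=6=a[slow] dup, fast++
slow=2 fast=4: a[fast]=10≠a[slow]=6 write a[3]=10, slow++,fast++
slow=3 fast=5: a[fast]=13≠a[slow]=10 write a[4]=13, slow++,fast++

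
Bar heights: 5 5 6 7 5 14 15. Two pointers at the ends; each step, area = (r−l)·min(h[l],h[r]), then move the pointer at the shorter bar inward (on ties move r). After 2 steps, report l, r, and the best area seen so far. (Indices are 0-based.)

[0,6] min(5,15)*6=30 best=30 * → l++
[1,6] min(5,15)*5=25 best=30 → l++

l=2, r=6, best area=30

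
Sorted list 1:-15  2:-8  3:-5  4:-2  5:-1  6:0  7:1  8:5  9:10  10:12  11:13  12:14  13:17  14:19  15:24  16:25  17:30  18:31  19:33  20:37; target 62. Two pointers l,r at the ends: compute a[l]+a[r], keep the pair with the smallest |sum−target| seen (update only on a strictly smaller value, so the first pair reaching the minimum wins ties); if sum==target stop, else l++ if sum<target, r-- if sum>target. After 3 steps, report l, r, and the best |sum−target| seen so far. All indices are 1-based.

l=1 r=20: -15+37=22 d=40 *, l++
l=2 r=20: -8+37=29 d=33 *, l++
l=3 r=20: -5+37=32 d=30 *, l++

l=4, r=20, best |Δ|=30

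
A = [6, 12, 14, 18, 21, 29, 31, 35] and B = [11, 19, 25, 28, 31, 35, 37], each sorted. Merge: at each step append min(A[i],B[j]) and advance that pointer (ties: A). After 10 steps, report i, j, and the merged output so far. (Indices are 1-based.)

[i=1,j=1] A[i]=6<=B[j]=11 take 6 → i++
[i=2,j=1] A[i]=12>B[j]=11 take 11 → j++
[i=2,j=2] A[i]=12<=B[j]=19 take 12 → i++
[i=3,j=2] A[i]=14<=B[j]=19 take 14 → i++
[i=4,j=2] A[i]=18<=B[j]=19 take 18 → i++
[i=5,j=2] A[i]=21>B[j]=19 take 19 → j++
[i=5,j=3] A[i]=21<=B[j]=25 take 21 → i++
[i=6,j=3] A[i]=29>B[j]=25 take 25 → j++
[i=6,j=4] A[i]=29>B[j]=28 take 28 → j++
[i=6,j=5] A[i]=29<=B[j]=31 take 29 → i++

i=7, j=5, merged so far=[6, 11, 12, 14, 18, 19, 21, 25, 28, 29]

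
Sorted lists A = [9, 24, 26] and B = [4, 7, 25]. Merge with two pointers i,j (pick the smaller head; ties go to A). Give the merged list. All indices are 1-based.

[4, 7, 9, 24, 25, 26]

i=1 j=1: A[i]=9>B[j]=4 take 4, j++
i=1 j=2: A[i]=9>B[j]=7 take 7, j++
i=1 j=3: A[i]=9<=B[j]=25 take 9, i++
i=2 j=3: A[i]=24<=B[j]=25 take 24, i++
i=3 j=3: A[i]=26>B[j]=25 take 25, j++
i=3 j=4: B done, take A[i]=26, i++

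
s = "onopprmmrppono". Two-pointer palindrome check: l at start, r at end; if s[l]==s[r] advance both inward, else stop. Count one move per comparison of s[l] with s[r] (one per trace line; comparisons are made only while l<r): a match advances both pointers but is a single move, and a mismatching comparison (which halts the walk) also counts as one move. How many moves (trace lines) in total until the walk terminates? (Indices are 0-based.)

7 moves

[0,13] 'o'=='o' → l++,r--
[1,12] 'n'=='n' → l++,r--
[2,11] 'o'=='o' → l++,r--
[3,10] 'p'=='p' → l++,r--
[4,9] 'p'=='p' → l++,r--
[5,8] 'r'=='r' → l++,r--
[6,7] 'm'=='m' → l++,r--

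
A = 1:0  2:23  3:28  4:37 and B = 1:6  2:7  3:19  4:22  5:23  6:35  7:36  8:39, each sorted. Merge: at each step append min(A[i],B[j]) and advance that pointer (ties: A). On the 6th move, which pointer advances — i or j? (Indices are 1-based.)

i=1 j=1: A[i]=0<=B[j]=6 take 0, i++
i=2 j=1: A[i]=23>B[j]=6 take 6, j++
i=2 j=2: A[i]=23>B[j]=7 take 7, j++
i=2 j=3: A[i]=23>B[j]=19 take 19, j++
i=2 j=4: A[i]=23>B[j]=22 take 22, j++
i=2 j=5: A[i]=23<=B[j]=23 take 23, i++

i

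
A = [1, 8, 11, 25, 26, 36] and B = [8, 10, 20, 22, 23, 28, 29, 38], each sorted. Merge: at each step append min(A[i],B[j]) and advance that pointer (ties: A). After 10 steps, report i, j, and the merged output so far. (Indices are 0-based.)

[i=0,j=0] A[i]=1<=B[j]=8 take 1 → i++
[i=1,j=0] A[i]=8<=B[j]=8 take 8 → i++
[i=2,j=0] A[i]=11>B[j]=8 take 8 → j++
[i=2,j=1] A[i]=11>B[j]=10 take 10 → j++
[i=2,j=2] A[i]=11<=B[j]=20 take 11 → i++
[i=3,j=2] A[i]=25>B[j]=20 take 20 → j++
[i=3,j=3] A[i]=25>B[j]=22 take 22 → j++
[i=3,j=4] A[i]=25>B[j]=23 take 23 → j++
[i=3,j=5] A[i]=25<=B[j]=28 take 25 → i++
[i=4,j=5] A[i]=26<=B[j]=28 take 26 → i++

i=5, j=5, merged so far=[1, 8, 8, 10, 11, 20, 22, 23, 25, 26]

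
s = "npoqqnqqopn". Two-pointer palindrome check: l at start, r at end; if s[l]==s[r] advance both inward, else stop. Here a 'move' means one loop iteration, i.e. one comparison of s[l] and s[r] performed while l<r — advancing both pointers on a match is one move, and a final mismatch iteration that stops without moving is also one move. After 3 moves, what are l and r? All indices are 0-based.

l=3, r=7

l=0 r=10: 'n'=='n', l++,r--
l=1 r=9: 'p'=='p', l++,r--
l=2 r=8: 'o'=='o', l++,r--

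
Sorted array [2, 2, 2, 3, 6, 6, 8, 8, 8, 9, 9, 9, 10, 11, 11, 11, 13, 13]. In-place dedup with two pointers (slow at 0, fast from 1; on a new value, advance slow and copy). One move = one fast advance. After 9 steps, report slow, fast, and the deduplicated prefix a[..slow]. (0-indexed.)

slow=0 fast=1: a[fast]=2=a[slow] dup, fast++
slow=0 fast=2: a[fast]=2=a[slow] dup, fast++
slow=0 fast=3: a[fast]=3≠a[slow]=2 write a[1]=3, slow++,fast++
slow=1 fast=4: a[fast]=6≠a[slow]=3 write a[2]=6, slow++,fast++
slow=2 fast=5: a[fast]=6=a[slow] dup, fast++
slow=2 fast=6: a[fast]=8≠a[slow]=6 write a[3]=8, slow++,fast++
slow=3 fast=7: a[fast]=8=a[slow] dup, fast++
slow=3 fast=8: a[fast]=8=a[slow] dup, fast++
slow=3 fast=9: a[fast]=9≠a[slow]=8 write a[4]=9, slow++,fast++

slow=4, fast=10, prefix=[2, 3, 6, 8, 9]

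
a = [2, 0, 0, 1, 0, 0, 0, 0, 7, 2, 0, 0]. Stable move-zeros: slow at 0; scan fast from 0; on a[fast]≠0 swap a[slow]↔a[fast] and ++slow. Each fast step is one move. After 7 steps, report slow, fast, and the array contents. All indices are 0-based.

slow=2, fast=7, a=[2, 1, 0, 0, 0, 0, 0, 0, 7, 2, 0, 0]

(s=0,f=0) a[fast]=2≠0 swap→a[0]=2 → slow++,fast++
(s=1,f=1) a[fast]=0 → fast++
(s=1,f=2) a[fast]=0 → fast++
(s=1,f=3) a[fast]=1≠0 swap→a[1]=1 → slow++,fast++
(s=2,f=4) a[fast]=0 → fast++
(s=2,f=5) a[fast]=0 → fast++
(s=2,f=6) a[fast]=0 → fast++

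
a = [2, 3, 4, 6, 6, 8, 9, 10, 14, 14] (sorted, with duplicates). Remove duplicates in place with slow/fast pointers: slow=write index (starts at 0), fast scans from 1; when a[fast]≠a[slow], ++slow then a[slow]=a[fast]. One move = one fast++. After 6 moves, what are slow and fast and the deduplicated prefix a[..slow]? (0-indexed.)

slow=5, fast=7, prefix=[2, 3, 4, 6, 8, 9]

(s=0,f=1) a[fast]=3≠a[slow]=2 write a[1]=3 → slow++,fast++
(s=1,f=2) a[fast]=4≠a[slow]=3 write a[2]=4 → slow++,fast++
(s=2,f=3) a[fast]=6≠a[slow]=4 write a[3]=6 → slow++,fast++
(s=3,f=4) a[fast]=6=a[slow] dup → fast++
(s=3,f=5) a[fast]=8≠a[slow]=6 write a[4]=8 → slow++,fast++
(s=4,f=6) a[fast]=9≠a[slow]=8 write a[5]=9 → slow++,fast++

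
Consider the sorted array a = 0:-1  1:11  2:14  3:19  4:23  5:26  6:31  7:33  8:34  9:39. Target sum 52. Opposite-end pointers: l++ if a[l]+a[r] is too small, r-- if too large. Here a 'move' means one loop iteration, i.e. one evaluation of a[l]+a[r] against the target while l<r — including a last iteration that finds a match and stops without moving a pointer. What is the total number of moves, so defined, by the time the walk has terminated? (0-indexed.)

6 moves

l=0 r=9: -1+39=38 <52, l++
l=1 r=9: 11+39=50 <52, l++
l=2 r=9: 14+39=53 >52, r--
l=2 r=8: 14+34=48 <52, l++
l=3 r=8: 19+34=53 >52, r--
l=3 r=7: 19+33=52, found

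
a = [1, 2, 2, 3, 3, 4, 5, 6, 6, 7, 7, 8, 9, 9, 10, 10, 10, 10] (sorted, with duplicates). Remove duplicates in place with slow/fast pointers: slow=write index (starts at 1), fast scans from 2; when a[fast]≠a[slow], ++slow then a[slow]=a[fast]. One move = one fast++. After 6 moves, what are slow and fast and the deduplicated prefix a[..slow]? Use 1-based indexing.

slow=5, fast=8, prefix=[1, 2, 3, 4, 5]

slow=1 fast=2: a[fast]=2≠a[slow]=1 write a[2]=2, slow++,fast++
slow=2 fast=3: a[fast]=2=a[slow] dup, fast++
slow=2 fast=4: a[fast]=3≠a[slow]=2 write a[3]=3, slow++,fast++
slow=3 fast=5: a[fast]=3=a[slow] dup, fast++
slow=3 fast=6: a[fast]=4≠a[slow]=3 write a[4]=4, slow++,fast++
slow=4 fast=7: a[fast]=5≠a[slow]=4 write a[5]=5, slow++,fast++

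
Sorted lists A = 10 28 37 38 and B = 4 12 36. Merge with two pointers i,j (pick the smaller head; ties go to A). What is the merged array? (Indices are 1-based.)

i=1 j=1: A[i]=10>B[j]=4 take 4, j++
i=1 j=2: A[i]=10<=B[j]=12 take 10, i++
i=2 j=2: A[i]=28>B[j]=12 take 12, j++
i=2 j=3: A[i]=28<=B[j]=36 take 28, i++
i=3 j=3: A[i]=37>B[j]=36 take 36, j++
i=3 j=4: B done, take A[i]=37, i++
i=4 j=4: B done, take A[i]=38, i++

[4, 10, 12, 28, 36, 37, 38]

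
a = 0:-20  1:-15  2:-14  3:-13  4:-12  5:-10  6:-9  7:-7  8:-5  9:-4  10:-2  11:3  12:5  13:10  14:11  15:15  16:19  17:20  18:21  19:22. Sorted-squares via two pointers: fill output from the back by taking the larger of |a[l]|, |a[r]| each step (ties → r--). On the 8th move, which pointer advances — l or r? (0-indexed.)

l

l=0 r=19: |-20|<=|22| out[19]=484, r--
l=0 r=18: |-20|<=|21| out[18]=441, r--
l=0 r=17: |-20|<=|20| out[17]=400, r--
l=0 r=16: |-20|>|19| out[16]=400, l++
l=1 r=16: |-15|<=|19| out[15]=361, r--
l=1 r=15: |-15|<=|15| out[14]=225, r--
l=1 r=14: |-15|>|11| out[13]=225, l++
l=2 r=14: |-14|>|11| out[12]=196, l++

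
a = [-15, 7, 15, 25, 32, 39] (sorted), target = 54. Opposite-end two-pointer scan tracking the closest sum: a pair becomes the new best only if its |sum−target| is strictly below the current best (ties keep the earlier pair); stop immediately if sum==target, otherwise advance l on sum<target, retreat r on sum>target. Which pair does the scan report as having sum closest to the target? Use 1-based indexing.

pair (15, 39) with sum 54 (|Δ|=0)

[1,6] -15+39=24 d=30 * → l++
[2,6] 7+39=46 d=8 * → l++
[3,6] 15+39=54 d=0 * → stop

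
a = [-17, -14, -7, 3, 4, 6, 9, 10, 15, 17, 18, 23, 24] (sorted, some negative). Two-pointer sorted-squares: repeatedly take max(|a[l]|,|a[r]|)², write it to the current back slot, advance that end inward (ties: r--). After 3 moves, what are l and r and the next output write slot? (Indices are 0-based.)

l=0, r=9, next write slot=9

l=0 r=12: |-17|<=|24| out[12]=576, r--
l=0 r=11: |-17|<=|23| out[11]=529, r--
l=0 r=10: |-17|<=|18| out[10]=324, r--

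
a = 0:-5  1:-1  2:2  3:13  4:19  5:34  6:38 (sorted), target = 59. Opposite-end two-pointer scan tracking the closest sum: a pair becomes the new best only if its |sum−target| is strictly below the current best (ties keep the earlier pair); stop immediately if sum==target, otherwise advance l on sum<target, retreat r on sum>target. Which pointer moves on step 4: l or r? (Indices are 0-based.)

l=0 r=6: -5+38=33 d=26 *, l++
l=1 r=6: -1+38=37 d=22 *, l++
l=2 r=6: 2+38=40 d=19 *, l++
l=3 r=6: 13+38=51 d=8 *, l++

l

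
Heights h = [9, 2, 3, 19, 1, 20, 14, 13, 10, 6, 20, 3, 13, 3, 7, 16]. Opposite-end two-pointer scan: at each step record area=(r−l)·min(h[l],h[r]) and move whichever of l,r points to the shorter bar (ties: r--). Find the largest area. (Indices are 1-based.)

l=1 r=16: min(9,16)*15=135 best=135 *, l++
l=2 r=16: min(2,16)*14=28 best=135, l++
l=3 r=16: min(3,16)*13=39 best=135, l++
l=4 r=16: min(19,16)*12=192 best=192 *, r--
l=4 r=15: min(19,7)*11=77 best=192, r--
l=4 r=14: min(19,3)*10=30 best=192, r--
l=4 r=13: min(19,13)*9=117 best=192, r--
l=4 r=12: min(19,3)*8=24 best=192, r--
l=4 r=11: min(19,20)*7=133 best=192, l++
l=5 r=11: min(1,20)*6=6 best=192, l++
l=6 r=11: min(20,20)*5=100 best=192, r--
l=6 r=10: min(20,6)*4=24 best=192, r--
l=6 r=9: min(20,10)*3=30 best=192, r--
l=6 r=8: min(20,13)*2=26 best=192, r--
l=6 r=7: min(20,14)*1=14 best=192, r--

max area = 192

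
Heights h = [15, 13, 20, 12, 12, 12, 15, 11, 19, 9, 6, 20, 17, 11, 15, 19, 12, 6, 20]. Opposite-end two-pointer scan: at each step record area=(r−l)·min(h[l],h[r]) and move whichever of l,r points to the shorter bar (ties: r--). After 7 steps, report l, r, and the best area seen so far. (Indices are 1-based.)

l=1 r=19: min(15,20)*18=270 best=270 *, l++
l=2 r=19: min(13,20)*17=221 best=270, l++
l=3 r=19: min(20,20)*16=320 best=320 *, r--
l=3 r=18: min(20,6)*15=90 best=320, r--
l=3 r=17: min(20,12)*14=168 best=320, r--
l=3 r=16: min(20,19)*13=247 best=320, r--
l=3 r=15: min(20,15)*12=180 best=320, r--

l=3, r=14, best area=320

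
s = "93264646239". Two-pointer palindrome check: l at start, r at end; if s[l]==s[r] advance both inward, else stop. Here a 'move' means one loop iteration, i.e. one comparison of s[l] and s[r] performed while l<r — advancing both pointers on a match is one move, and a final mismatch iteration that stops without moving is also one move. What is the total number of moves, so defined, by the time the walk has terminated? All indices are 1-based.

5 moves

[1,11] '9'=='9' → l++,r--
[2,10] '3'=='3' → l++,r--
[3,9] '2'=='2' → l++,r--
[4,8] '6'=='6' → l++,r--
[5,7] '4'=='4' → l++,r--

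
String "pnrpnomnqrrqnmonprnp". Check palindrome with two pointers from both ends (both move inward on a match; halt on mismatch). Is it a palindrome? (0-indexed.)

palindrome

[0,19] 'p'=='p' → l++,r--
[1,18] 'n'=='n' → l++,r--
[2,17] 'r'=='r' → l++,r--
[3,16] 'p'=='p' → l++,r--
[4,15] 'n'=='n' → l++,r--
[5,14] 'o'=='o' → l++,r--
[6,13] 'm'=='m' → l++,r--
[7,12] 'n'=='n' → l++,r--
[8,11] 'q'=='q' → l++,r--
[9,10] 'r'=='r' → l++,r--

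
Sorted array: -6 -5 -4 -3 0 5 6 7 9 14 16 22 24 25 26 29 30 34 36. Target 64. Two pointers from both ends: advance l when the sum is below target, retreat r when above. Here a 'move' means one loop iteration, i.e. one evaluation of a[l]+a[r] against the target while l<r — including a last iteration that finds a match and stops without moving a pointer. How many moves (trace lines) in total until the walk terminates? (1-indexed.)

[1,19] -6+36=30 <64 → l++
[2,19] -5+36=31 <64 → l++
[3,19] -4+36=32 <64 → l++
[4,19] -3+36=33 <64 → l++
[5,19] 0+36=36 <64 → l++
[6,19] 5+36=41 <64 → l++
[7,19] 6+36=42 <64 → l++
[8,19] 7+36=43 <64 → l++
[9,19] 9+36=45 <64 → l++
[10,19] 14+36=50 <64 → l++
[11,19] 16+36=52 <64 → l++
[12,19] 22+36=58 <64 → l++
[13,19] 24+36=60 <64 → l++
[14,19] 25+36=61 <64 → l++
[15,19] 26+36=62 <64 → l++
[16,19] 29+36=65 >64 → r--
[16,18] 29+34=63 <64 → l++
[17,18] 30+34=64 → found

18 moves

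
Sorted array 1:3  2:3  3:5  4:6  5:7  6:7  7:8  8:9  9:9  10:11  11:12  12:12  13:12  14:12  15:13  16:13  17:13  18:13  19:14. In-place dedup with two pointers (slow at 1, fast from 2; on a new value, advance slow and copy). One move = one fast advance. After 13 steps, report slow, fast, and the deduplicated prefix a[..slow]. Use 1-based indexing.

(s=1,f=2) a[fast]=3=a[slow] dup → fast++
(s=1,f=3) a[fast]=5≠a[slow]=3 write a[2]=5 → slow++,fast++
(s=2,f=4) a[fast]=6≠a[slow]=5 write a[3]=6 → slow++,fast++
(s=3,f=5) a[fast]=7≠a[slow]=6 write a[4]=7 → slow++,fast++
(s=4,f=6) a[fast]=7=a[slow] dup → fast++
(s=4,f=7) a[fast]=8≠a[slow]=7 write a[5]=8 → slow++,fast++
(s=5,f=8) a[fast]=9≠a[slow]=8 write a[6]=9 → slow++,fast++
(s=6,f=9) a[fast]=9=a[slow] dup → fast++
(s=6,f=10) a[fast]=11≠a[slow]=9 write a[7]=11 → slow++,fast++
(s=7,f=11) a[fast]=12≠a[slow]=11 write a[8]=12 → slow++,fast++
(s=8,f=12) a[fast]=12=a[slow] dup → fast++
(s=8,f=13) a[fast]=12=a[slow] dup → fast++
(s=8,f=14) a[fast]=12=a[slow] dup → fast++

slow=8, fast=15, prefix=[3, 5, 6, 7, 8, 9, 11, 12]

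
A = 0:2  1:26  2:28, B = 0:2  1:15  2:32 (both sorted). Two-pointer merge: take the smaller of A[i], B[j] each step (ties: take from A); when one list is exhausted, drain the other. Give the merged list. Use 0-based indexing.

[2, 2, 15, 26, 28, 32]

[i=0,j=0] A[i]=2<=B[j]=2 take 2 → i++
[i=1,j=0] A[i]=26>B[j]=2 take 2 → j++
[i=1,j=1] A[i]=26>B[j]=15 take 15 → j++
[i=1,j=2] A[i]=26<=B[j]=32 take 26 → i++
[i=2,j=2] A[i]=28<=B[j]=32 take 28 → i++
[i=3,j=2] A done, take B[j]=32 → j++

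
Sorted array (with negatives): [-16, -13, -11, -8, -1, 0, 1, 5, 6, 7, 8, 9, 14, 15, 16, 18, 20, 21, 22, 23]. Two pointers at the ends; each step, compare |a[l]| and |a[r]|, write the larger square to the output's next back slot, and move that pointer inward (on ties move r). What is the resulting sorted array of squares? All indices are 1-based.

[0, 1, 1, 25, 36, 49, 64, 64, 81, 121, 169, 196, 225, 256, 256, 324, 400, 441, 484, 529]

l=1 r=20: |-16|<=|23| out[20]=529, r--
l=1 r=19: |-16|<=|22| out[19]=484, r--
l=1 r=18: |-16|<=|21| out[18]=441, r--
l=1 r=17: |-16|<=|20| out[17]=400, r--
l=1 r=16: |-16|<=|18| out[16]=324, r--
l=1 r=15: |-16|<=|16| out[15]=256, r--
l=1 r=14: |-16|>|15| out[14]=256, l++
l=2 r=14: |-13|<=|15| out[13]=225, r--
l=2 r=13: |-13|<=|14| out[12]=196, r--
l=2 r=12: |-13|>|9| out[11]=169, l++
l=3 r=12: |-11|>|9| out[10]=121, l++
l=4 r=12: |-8|<=|9| out[9]=81, r--
l=4 r=11: |-8|<=|8| out[8]=64, r--
l=4 r=10: |-8|>|7| out[7]=64, l++
l=5 r=10: |-1|<=|7| out[6]=49, r--
l=5 r=9: |-1|<=|6| out[5]=36, r--
l=5 r=8: |-1|<=|5| out[4]=25, r--
l=5 r=7: |-1|<=|1| out[3]=1, r--
l=5 r=6: |-1|>|0| out[2]=1, l++
l=6 r=6: |0|<=|0| out[1]=0, r--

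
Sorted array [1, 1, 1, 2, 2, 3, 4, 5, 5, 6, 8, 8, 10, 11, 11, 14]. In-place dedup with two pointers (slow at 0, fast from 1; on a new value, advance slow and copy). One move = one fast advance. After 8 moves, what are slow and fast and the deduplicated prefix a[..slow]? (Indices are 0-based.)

(s=0,f=1) a[fast]=1=a[slow] dup → fast++
(s=0,f=2) a[fast]=1=a[slow] dup → fast++
(s=0,f=3) a[fast]=2≠a[slow]=1 write a[1]=2 → slow++,fast++
(s=1,f=4) a[fast]=2=a[slow] dup → fast++
(s=1,f=5) a[fast]=3≠a[slow]=2 write a[2]=3 → slow++,fast++
(s=2,f=6) a[fast]=4≠a[slow]=3 write a[3]=4 → slow++,fast++
(s=3,f=7) a[fast]=5≠a[slow]=4 write a[4]=5 → slow++,fast++
(s=4,f=8) a[fast]=5=a[slow] dup → fast++

slow=4, fast=9, prefix=[1, 2, 3, 4, 5]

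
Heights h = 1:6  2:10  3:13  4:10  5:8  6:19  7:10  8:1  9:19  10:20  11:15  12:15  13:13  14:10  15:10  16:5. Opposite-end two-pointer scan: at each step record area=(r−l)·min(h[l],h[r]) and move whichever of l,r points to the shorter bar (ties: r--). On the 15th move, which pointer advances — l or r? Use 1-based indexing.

[1,16] min(6,5)*15=75 best=75 * → r--
[1,15] min(6,10)*14=84 best=84 * → l++
[2,15] min(10,10)*13=130 best=130 * → r--
[2,14] min(10,10)*12=120 best=130 → r--
[2,13] min(10,13)*11=110 best=130 → l++
[3,13] min(13,13)*10=130 best=130 → r--
[3,12] min(13,15)*9=117 best=130 → l++
[4,12] min(10,15)*8=80 best=130 → l++
[5,12] min(8,15)*7=56 best=130 → l++
[6,12] min(19,15)*6=90 best=130 → r--
[6,11] min(19,15)*5=75 best=130 → r--
[6,10] min(19,20)*4=76 best=130 → l++
[7,10] min(10,20)*3=30 best=130 → l++
[8,10] min(1,20)*2=2 best=130 → l++
[9,10] min(19,20)*1=19 best=130 → l++

l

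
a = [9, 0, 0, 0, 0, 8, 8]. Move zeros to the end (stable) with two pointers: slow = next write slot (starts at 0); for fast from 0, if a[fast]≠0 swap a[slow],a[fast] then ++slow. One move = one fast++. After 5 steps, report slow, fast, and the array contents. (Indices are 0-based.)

slow=1, fast=5, a=[9, 0, 0, 0, 0, 8, 8]

(s=0,f=0) a[fast]=9≠0 swap→a[0]=9 → slow++,fast++
(s=1,f=1) a[fast]=0 → fast++
(s=1,f=2) a[fast]=0 → fast++
(s=1,f=3) a[fast]=0 → fast++
(s=1,f=4) a[fast]=0 → fast++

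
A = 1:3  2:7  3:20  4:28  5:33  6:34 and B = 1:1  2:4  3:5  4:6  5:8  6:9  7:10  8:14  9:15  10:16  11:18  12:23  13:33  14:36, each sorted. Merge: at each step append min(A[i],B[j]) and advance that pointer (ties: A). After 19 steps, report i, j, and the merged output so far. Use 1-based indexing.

i=7, j=14, merged so far=[1, 3, 4, 5, 6, 7, 8, 9, 10, 14, 15, 16, 18, 20, 23, 28, 33, 33, 34]

[i=1,j=1] A[i]=3>B[j]=1 take 1 → j++
[i=1,j=2] A[i]=3<=B[j]=4 take 3 → i++
[i=2,j=2] A[i]=7>B[j]=4 take 4 → j++
[i=2,j=3] A[i]=7>B[j]=5 take 5 → j++
[i=2,j=4] A[i]=7>B[j]=6 take 6 → j++
[i=2,j=5] A[i]=7<=B[j]=8 take 7 → i++
[i=3,j=5] A[i]=20>B[j]=8 take 8 → j++
[i=3,j=6] A[i]=20>B[j]=9 take 9 → j++
[i=3,j=7] A[i]=20>B[j]=10 take 10 → j++
[i=3,j=8] A[i]=20>B[j]=14 take 14 → j++
[i=3,j=9] A[i]=20>B[j]=15 take 15 → j++
[i=3,j=10] A[i]=20>B[j]=16 take 16 → j++
[i=3,j=11] A[i]=20>B[j]=18 take 18 → j++
[i=3,j=12] A[i]=20<=B[j]=23 take 20 → i++
[i=4,j=12] A[i]=28>B[j]=23 take 23 → j++
[i=4,j=13] A[i]=28<=B[j]=33 take 28 → i++
[i=5,j=13] A[i]=33<=B[j]=33 take 33 → i++
[i=6,j=13] A[i]=34>B[j]=33 take 33 → j++
[i=6,j=14] A[i]=34<=B[j]=36 take 34 → i++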